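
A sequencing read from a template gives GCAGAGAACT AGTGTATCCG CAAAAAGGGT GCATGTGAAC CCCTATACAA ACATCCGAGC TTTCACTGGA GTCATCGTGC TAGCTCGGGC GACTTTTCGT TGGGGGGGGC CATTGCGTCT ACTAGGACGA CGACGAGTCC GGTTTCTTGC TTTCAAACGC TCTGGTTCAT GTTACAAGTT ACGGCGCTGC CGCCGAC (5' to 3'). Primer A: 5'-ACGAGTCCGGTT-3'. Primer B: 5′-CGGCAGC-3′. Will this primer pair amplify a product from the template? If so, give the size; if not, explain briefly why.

Yes — a 60 bp product.

Primer A (ACGAGTCCGGTT) matches the top strand at positions 133–144; it acts as a forward primer.
Primer B's reverse complement is GCTGCCG, matching the top strand at positions 186–192; it acts as a reverse primer.
The 3' ends face each other across positions 133–192, giving a 60 bp product.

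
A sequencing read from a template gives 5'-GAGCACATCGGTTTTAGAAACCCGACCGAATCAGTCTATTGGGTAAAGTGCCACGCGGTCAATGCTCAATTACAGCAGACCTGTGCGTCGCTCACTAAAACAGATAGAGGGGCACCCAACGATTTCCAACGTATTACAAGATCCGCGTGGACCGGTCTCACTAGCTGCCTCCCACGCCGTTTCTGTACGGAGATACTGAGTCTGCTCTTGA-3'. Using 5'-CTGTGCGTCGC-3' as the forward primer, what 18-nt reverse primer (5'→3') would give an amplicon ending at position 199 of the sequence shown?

The forward primer binds at positions 81–91; the product's 3' end on the top strand is position 199.
The reverse primer anneals to the top strand over positions 182–199, i.e. to TCTGTACGGAGATACTGA.
Its sequence written 5'→3' is the reverse complement: TCAGTATCTCCGTACAGA.

5'-TCAGTATCTCCGTACAGA-3'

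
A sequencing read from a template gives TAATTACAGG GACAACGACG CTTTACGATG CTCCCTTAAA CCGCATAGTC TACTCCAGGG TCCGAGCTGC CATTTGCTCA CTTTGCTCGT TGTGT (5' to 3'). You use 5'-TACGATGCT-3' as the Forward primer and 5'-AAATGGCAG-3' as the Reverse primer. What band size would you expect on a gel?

52 bp

Scanning the template, TACGATGCT occurs at positions 24–32; this primer anneals to the bottom strand there with its 3' end pointing downstream.
Reverse complement of the reverse primer: CTGCCATTT. This occurs on the top strand at positions 67–75.
The product runs from position 24 to position 75, so its length is 75 − 24 + 1 = 52 bp.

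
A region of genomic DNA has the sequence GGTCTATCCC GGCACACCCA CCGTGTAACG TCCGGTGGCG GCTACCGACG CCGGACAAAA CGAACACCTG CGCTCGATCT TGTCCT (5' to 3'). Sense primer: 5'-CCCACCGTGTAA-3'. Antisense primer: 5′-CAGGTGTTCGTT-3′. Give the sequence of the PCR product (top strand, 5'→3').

Forward primer CCCACCGTGTAA is found on the top strand at positions 17–28.
Reverse complement of the reverse primer: AACGAACACCTG. This occurs on the top strand at positions 59–70.
The product is the template from position 17 through 70 (54 bp).

5'-CCCACCGTGTAACGTCCGGTGGCGGCTACCGACGCCGGACAAAACGAACACCTG-3'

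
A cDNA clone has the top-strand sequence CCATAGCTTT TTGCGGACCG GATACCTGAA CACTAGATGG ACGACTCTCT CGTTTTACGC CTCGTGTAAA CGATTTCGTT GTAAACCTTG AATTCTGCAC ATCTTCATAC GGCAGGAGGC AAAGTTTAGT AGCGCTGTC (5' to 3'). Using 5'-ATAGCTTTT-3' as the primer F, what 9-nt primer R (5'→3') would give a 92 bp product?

5'-AATTCAAGG-3'

The forward primer binds at positions 3–11, so a 92 bp product ends at position 3 + 92 − 1 = 94.
The reverse primer anneals to the top strand over positions 86–94, i.e. to CCTTGAATT.
Its sequence written 5'→3' is the reverse complement: AATTCAAGG.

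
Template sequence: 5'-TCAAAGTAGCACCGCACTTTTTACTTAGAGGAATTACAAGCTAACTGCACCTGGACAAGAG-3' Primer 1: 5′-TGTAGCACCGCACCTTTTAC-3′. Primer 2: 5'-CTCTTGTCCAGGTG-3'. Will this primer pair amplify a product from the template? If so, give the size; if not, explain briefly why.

Primer 1 (TGTAGCACCGCACCTTTTAC) does not match the top strand, and its reverse complement GTAAAAGGTGCGGTGCTACA does not match either.
With no annealing site for primer 1, no amplification occurs.

No product — primer 1 has no binding site in the template.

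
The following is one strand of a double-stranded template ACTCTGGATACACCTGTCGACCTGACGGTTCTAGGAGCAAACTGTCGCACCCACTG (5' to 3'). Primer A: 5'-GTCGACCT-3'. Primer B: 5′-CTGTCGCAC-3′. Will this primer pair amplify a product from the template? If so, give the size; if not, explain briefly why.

Primer A (GTCGACCT) matches the top strand at positions 16–23 (3' end points downstream).
Primer B (CTGTCGCAC) also matches the top strand directly, at positions 42–50 — its reverse complement GTGCGACAG is not present.
Both primers anneal to the bottom strand with 3' ends pointing the same way, so neither can prime synthesis back toward the other.

No product — both primers anneal to the same strand and extend in the same direction.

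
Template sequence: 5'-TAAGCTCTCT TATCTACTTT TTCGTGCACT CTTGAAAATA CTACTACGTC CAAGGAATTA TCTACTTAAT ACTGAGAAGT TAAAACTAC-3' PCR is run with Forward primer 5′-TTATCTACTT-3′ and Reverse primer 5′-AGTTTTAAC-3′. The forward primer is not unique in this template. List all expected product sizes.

78 bp, 30 bp

The forward primer TTATCTACTT matches the top strand at positions 10–19, 58–67.
The reverse primer's reverse complement is GTTAAAACT, matching at positions 79–87.
Each forward site pairs with the reverse site to give a product ending at position 87: sizes 78, 30 bp.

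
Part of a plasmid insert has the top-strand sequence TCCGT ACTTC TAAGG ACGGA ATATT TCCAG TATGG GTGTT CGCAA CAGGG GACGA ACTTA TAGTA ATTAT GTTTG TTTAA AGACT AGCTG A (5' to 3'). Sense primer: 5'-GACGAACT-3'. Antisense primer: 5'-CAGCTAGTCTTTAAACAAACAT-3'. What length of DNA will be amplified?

40 bp

The forward primer matches the template at positions 51–58.
Reverse complement of the reverse primer: ATGTTTGTTTAAAGACTAGCTG. This occurs on the top strand at positions 69–90.
Product length = (reverse-primer end) − (forward-primer start) + 1 = 90 − 51 + 1 = 40 bp.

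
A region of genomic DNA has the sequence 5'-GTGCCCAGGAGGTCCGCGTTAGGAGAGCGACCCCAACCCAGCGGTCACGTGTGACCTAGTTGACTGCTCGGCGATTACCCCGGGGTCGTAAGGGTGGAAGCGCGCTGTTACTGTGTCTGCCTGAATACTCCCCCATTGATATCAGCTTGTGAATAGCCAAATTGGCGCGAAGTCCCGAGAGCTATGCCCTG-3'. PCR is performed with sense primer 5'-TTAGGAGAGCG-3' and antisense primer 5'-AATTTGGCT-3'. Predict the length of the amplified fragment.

145 bp

Forward primer TTAGGAGAGCG is found on the top strand at positions 19–29.
The reverse primer's reverse complement is AGCCAAATT, which matches the template at positions 155–163.
Product length = (reverse-primer end) − (forward-primer start) + 1 = 163 − 19 + 1 = 145 bp.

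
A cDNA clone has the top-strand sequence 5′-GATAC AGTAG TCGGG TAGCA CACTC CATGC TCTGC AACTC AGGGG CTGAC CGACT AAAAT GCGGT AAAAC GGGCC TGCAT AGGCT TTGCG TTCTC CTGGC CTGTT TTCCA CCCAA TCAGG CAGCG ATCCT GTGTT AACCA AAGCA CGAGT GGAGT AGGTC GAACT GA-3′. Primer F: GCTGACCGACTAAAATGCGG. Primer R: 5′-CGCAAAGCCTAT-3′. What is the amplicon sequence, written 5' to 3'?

5'-GCTGACCGACTAAAATGCGGTAAAACGGGCCTGCATAGGCTTTGCG-3'

Forward primer GCTGACCGACTAAAATGCGG is found on the top strand at positions 45–64.
Taking the reverse complement of CGCAAAGCCTAT gives ATAGGCTTTGCG, found at positions 79–90 on the template; the primer anneals here to the top strand with its 3' end pointing upstream.
The product is the template from position 45 through 90 (46 bp).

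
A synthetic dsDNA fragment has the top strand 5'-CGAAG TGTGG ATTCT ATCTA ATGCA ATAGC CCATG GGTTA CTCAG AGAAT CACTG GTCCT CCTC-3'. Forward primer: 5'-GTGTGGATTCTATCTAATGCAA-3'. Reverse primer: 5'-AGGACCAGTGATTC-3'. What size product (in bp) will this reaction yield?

56 bp

Forward primer GTGTGGATTCTATCTAATGCAA is found on the top strand at positions 5–26.
Reverse complement of the reverse primer: GAATCACTGGTCCT. This occurs on the top strand at positions 47–60.
The product runs from position 5 to position 60, so its length is 60 − 5 + 1 = 56 bp.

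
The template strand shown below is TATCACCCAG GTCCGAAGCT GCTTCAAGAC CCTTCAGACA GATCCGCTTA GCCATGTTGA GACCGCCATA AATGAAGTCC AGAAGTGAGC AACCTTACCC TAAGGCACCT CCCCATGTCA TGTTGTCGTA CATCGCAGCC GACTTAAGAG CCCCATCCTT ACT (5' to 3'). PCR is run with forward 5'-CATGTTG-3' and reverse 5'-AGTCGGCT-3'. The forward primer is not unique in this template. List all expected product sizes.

The forward primer CATGTTG matches the top strand at positions 53–59, 119–125.
The reverse primer's reverse complement is AGCCGACT, matching at positions 137–144.
Each forward site pairs with the reverse site to give a product ending at position 144: sizes 92, 26 bp.

92 bp, 26 bp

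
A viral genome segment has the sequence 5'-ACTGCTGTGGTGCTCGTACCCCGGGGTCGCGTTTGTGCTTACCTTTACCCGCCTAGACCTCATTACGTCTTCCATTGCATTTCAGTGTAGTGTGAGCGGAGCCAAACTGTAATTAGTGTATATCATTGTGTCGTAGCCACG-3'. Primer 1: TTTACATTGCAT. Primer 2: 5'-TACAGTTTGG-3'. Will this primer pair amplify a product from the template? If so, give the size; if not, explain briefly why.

No product — primer 1 has no binding site in the template.

Primer 1 (TTTACATTGCAT) does not match the top strand, and its reverse complement ATGCAATGTAAA does not match either.
With no annealing site for primer 1, no amplification occurs.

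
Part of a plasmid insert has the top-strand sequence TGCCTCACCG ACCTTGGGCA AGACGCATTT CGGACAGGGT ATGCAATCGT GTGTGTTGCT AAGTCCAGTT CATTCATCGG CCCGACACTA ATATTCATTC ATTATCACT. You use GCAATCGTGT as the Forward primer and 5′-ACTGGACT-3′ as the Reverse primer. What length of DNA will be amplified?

The forward primer matches the template at positions 43–52.
The reverse primer's reverse complement is AGTCCAGT, which matches the template at positions 62–69.
Product length = (reverse-primer end) − (forward-primer start) + 1 = 69 − 43 + 1 = 27 bp.

27 bp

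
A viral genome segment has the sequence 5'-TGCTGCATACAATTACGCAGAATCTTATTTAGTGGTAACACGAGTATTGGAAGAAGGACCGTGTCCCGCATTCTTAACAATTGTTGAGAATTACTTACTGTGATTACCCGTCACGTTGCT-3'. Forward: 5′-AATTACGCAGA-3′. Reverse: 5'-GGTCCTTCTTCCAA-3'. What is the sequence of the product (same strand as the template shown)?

The forward primer matches the template at positions 11–21.
Reverse complement of the reverse primer: TTGGAAGAAGGACC. This occurs on the top strand at positions 47–60.
The product is the template from position 11 through 60 (50 bp).

5'-AATTACGCAGAATCTTATTTAGTGGTAACACGAGTATTGGAAGAAGGACC-3'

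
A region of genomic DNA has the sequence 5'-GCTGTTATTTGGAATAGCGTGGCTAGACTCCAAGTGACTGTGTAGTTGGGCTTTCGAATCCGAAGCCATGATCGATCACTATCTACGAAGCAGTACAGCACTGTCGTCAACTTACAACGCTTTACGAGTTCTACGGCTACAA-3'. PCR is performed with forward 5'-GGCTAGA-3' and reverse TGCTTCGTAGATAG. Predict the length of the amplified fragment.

Forward primer GGCTAGA is found on the top strand at positions 21–27.
Reverse complement of the reverse primer: CTATCTACGAAGCA. This occurs on the top strand at positions 79–92.
The product runs from position 21 to position 92, so its length is 92 − 21 + 1 = 72 bp.

72 bp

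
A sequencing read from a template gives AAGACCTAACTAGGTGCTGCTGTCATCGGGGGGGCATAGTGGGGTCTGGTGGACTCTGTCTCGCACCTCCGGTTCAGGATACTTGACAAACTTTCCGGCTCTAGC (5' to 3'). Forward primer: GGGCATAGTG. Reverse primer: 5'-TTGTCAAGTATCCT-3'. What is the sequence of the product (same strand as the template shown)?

The forward primer matches the template at positions 32–41.
Reverse complement of the reverse primer: AGGATACTTGACAA. This occurs on the top strand at positions 76–89.
The product is the template from position 32 through 89 (58 bp).

5'-GGGCATAGTGGGGTCTGGTGGACTCTGTCTCGCACCTCCGGTTCAGGATACTTGACAA-3'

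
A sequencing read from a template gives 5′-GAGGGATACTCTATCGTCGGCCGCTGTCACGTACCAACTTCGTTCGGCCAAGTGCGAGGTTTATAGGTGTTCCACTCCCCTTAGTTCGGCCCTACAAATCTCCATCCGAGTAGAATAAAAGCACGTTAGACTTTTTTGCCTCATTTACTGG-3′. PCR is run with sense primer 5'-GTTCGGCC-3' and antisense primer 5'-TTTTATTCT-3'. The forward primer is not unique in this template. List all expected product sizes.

79 bp, 37 bp

The forward primer GTTCGGCC matches the top strand at positions 42–49, 84–91.
The reverse primer's reverse complement is AGAATAAAA, matching at positions 112–120.
Each forward site pairs with the reverse site to give a product ending at position 120: sizes 79, 37 bp.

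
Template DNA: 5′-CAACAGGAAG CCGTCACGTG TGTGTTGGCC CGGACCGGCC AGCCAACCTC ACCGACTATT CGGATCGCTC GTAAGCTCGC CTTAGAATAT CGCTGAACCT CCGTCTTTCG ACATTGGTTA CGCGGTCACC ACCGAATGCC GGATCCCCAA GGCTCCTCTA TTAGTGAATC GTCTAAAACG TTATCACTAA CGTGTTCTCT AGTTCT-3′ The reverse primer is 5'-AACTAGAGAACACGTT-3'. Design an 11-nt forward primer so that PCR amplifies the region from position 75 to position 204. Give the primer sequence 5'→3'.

The reverse primer's reverse complement AACGTGTTCTCTAGTT matches the template at positions 189–204; the product starts at position 75.
The forward primer is identical to the top strand over positions 75–85: GCTCGCCTTAG.

5'-GCTCGCCTTAG-3'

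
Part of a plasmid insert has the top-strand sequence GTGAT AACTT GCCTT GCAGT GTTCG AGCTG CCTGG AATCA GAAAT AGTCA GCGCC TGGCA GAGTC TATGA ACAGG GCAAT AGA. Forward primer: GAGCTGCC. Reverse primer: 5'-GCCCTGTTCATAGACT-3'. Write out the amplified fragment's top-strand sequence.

Forward primer GAGCTGCC is found on the top strand at positions 25–32.
The reverse primer's reverse complement is AGTCTATGAACAGGGC, which matches the template at positions 62–77.
The product is the template from position 25 through 77 (53 bp).

5'-GAGCTGCCTGGAATCAGAAATAGTCAGCGCCTGGCAGAGTCTATGAACAGGGC-3'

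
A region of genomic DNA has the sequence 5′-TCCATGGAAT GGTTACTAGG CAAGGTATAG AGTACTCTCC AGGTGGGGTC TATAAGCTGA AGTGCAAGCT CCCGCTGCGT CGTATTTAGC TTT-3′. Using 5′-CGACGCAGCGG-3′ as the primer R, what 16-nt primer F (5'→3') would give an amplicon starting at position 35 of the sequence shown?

5'-CTCTCCAGGTGGGGTC-3'

The reverse primer's reverse complement CCGCTGCGTCG matches the template at positions 72–82; the product starts at position 35.
The forward primer is identical to the top strand over positions 35–50: CTCTCCAGGTGGGGTC.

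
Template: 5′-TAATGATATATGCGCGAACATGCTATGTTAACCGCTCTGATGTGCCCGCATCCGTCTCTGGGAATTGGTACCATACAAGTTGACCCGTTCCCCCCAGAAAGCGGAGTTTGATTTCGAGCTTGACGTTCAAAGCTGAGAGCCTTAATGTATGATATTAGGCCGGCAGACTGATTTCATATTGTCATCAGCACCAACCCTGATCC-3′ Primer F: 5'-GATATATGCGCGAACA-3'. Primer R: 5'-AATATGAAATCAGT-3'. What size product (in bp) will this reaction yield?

176 bp

Forward primer GATATATGCGCGAACA is found on the top strand at positions 5–20.
Reverse complement of the reverse primer: ACTGATTTCATATT. This occurs on the top strand at positions 167–180.
Amplicon spans positions 5–180: 176 bp.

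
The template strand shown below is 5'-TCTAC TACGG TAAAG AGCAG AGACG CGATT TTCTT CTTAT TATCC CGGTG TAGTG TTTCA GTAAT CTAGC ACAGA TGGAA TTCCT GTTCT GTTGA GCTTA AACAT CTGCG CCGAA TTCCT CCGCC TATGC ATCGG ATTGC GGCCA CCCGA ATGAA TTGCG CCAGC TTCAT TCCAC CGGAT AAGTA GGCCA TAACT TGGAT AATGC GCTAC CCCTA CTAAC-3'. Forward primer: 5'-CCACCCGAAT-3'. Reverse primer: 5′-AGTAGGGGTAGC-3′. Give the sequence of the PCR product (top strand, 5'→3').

Forward primer CCACCCGAAT is found on the top strand at positions 143–152.
Taking the reverse complement of AGTAGGGGTAGC gives GCTACCCCTACT, found at positions 206–217 on the template; the primer anneals here to the top strand with its 3' end pointing upstream.
The product is the template from position 143 through 217 (75 bp).

5'-CCACCCGAATGAATTGCGCCAGCTTCATTCCACCGGATAAGTAGGCCATAACTTGGATAATGCGCTACCCCTACT-3'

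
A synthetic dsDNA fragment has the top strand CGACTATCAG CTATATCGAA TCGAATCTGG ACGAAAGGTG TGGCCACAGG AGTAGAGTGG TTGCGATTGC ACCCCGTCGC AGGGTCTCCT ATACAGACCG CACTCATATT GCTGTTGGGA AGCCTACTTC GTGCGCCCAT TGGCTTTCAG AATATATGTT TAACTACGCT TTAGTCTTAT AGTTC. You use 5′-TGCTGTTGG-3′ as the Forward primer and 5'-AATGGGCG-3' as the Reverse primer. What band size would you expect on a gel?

32 bp

Scanning the template, TGCTGTTGG occurs at positions 110–118; this primer anneals to the bottom strand there with its 3' end pointing downstream.
Reverse complement of the reverse primer: CGCCCATT. This occurs on the top strand at positions 134–141.
The product runs from position 110 to position 141, so its length is 141 − 110 + 1 = 32 bp.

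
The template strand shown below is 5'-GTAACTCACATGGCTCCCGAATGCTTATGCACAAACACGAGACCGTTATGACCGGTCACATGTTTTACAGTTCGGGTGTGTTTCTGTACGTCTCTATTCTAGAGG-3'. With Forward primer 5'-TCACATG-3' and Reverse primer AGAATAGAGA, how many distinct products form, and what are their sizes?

The forward primer TCACATG matches the top strand at positions 6–12, 56–62.
The reverse primer's reverse complement is TCTCTATTCT, matching at positions 91–100.
Each forward site pairs with the reverse site to give a product ending at position 100: sizes 95, 45 bp.

Two products: 95 bp, 45 bp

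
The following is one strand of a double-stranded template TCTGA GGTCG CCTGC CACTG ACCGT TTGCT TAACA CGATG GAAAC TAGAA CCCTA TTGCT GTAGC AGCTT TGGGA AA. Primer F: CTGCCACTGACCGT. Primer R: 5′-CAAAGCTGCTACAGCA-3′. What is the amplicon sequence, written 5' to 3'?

Scanning the template, CTGCCACTGACCGT occurs at positions 12–25; this primer anneals to the bottom strand there with its 3' end pointing downstream.
Reverse complement of the reverse primer: TGCTGTAGCAGCTTTG. This occurs on the top strand at positions 57–72.
The product is the template from position 12 through 72 (61 bp).

5'-CTGCCACTGACCGTTTGCTTAACACGATGGAAACTAGAACCCTATTGCTGTAGCAGCTTTG-3'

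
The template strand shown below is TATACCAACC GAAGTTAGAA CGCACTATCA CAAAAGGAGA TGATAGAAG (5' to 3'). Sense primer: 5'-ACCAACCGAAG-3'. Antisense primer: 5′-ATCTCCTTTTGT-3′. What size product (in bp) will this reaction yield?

The forward primer matches the template at positions 4–14.
The reverse primer's reverse complement is ACAAAAGGAGAT, which matches the template at positions 30–41.
Amplicon spans positions 4–41: 38 bp.

38 bp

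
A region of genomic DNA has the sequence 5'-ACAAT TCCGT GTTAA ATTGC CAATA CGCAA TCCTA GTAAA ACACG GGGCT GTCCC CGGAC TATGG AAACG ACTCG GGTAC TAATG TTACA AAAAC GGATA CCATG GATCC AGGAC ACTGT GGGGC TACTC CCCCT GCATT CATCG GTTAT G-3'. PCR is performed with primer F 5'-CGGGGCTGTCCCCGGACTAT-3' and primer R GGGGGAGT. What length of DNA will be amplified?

91 bp

Forward primer CGGGGCTGTCCCCGGACTAT is found on the top strand at positions 44–63.
The reverse primer's reverse complement is ACTCCCCC, which matches the template at positions 127–134.
The product runs from position 44 to position 134, so its length is 134 − 44 + 1 = 91 bp.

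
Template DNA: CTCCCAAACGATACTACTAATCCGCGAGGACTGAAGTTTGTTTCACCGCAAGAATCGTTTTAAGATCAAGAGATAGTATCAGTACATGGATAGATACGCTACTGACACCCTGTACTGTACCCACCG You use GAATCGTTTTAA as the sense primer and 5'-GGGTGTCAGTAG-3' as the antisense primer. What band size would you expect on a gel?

Scanning the template, GAATCGTTTTAA occurs at positions 52–63; this primer anneals to the bottom strand there with its 3' end pointing downstream.
The reverse primer's reverse complement is CTACTGACACCC, which matches the template at positions 99–110.
Product length = (reverse-primer end) − (forward-primer start) + 1 = 110 − 52 + 1 = 59 bp.

59 bp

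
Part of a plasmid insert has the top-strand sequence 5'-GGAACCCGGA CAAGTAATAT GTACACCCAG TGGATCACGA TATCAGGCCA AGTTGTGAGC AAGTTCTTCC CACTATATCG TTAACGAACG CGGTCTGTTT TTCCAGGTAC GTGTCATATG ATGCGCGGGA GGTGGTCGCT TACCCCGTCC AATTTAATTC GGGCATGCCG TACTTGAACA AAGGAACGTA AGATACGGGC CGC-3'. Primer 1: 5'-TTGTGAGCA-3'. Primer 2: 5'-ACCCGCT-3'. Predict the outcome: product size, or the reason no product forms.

No product — primer 2 has no binding site in the template.

Primer 2 (ACCCGCT) does not match the top strand, and its reverse complement AGCGGGT does not match either.
With no annealing site for primer 2, no amplification occurs.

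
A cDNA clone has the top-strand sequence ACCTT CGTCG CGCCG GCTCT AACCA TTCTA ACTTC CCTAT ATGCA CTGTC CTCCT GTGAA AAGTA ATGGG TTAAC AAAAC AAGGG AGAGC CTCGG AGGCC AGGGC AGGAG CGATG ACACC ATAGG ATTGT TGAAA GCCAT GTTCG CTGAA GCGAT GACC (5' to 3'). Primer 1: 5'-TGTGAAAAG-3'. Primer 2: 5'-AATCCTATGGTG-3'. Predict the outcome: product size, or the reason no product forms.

Primer 1 (TGTGAAAAG) matches the top strand at positions 55–63; it acts as a forward primer.
Primer 2's reverse complement is CACCATAGGATT, matching the top strand at positions 117–128; it acts as a reverse primer.
The 3' ends face each other across positions 55–128, giving a 74 bp product.

Yes — a 74 bp product.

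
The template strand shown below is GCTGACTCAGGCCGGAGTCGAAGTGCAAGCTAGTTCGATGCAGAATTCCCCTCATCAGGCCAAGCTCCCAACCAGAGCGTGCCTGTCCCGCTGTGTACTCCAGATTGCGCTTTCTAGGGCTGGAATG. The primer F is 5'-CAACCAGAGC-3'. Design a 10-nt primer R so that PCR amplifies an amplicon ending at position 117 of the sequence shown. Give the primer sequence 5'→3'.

5'-CTAGAAAGCG-3'

The forward primer binds at positions 69–78; the product's 3' end on the top strand is position 117.
The reverse primer anneals to the top strand over positions 108–117, i.e. to CGCTTTCTAG.
Its sequence written 5'→3' is the reverse complement: CTAGAAAGCG.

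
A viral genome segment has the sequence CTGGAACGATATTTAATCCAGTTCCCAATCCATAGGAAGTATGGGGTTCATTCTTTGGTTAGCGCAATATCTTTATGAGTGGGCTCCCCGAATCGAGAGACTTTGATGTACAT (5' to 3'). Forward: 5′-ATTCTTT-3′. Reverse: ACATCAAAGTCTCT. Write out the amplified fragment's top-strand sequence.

The forward primer matches the template at positions 50–56.
Reverse complement of the reverse primer: AGAGACTTTGATGT. This occurs on the top strand at positions 96–109.
The product is the template from position 50 through 109 (60 bp).

5'-ATTCTTTGGTTAGCGCAATATCTTTATGAGTGGGCTCCCCGAATCGAGAGACTTTGATGT-3'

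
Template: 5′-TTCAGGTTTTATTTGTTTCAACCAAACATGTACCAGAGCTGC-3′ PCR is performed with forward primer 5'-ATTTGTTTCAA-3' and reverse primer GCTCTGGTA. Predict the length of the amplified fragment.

29 bp

The forward primer matches the template at positions 11–21.
Taking the reverse complement of GCTCTGGTA gives TACCAGAGC, found at positions 31–39 on the template; the primer anneals here to the top strand with its 3' end pointing upstream.
The product runs from position 11 to position 39, so its length is 39 − 11 + 1 = 29 bp.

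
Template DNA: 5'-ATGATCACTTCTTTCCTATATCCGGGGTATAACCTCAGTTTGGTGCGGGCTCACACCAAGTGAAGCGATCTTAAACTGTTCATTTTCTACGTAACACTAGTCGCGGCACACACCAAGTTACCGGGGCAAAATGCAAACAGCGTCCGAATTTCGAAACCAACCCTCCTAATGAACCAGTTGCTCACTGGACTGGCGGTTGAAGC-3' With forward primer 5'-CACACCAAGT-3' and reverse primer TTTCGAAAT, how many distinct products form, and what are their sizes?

The forward primer CACACCAAGT matches the top strand at positions 52–61, 109–118.
The reverse primer's reverse complement is ATTTCGAAA, matching at positions 148–156.
Each forward site pairs with the reverse site to give a product ending at position 156: sizes 105, 48 bp.

Two products: 105 bp, 48 bp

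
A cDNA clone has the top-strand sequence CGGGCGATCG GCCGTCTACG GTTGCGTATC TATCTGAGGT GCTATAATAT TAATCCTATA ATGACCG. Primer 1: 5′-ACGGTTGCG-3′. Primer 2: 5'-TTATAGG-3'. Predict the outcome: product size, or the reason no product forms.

Yes — a 44 bp product.

Primer 1 (ACGGTTGCG) matches the top strand at positions 18–26; it acts as a forward primer.
Primer 2's reverse complement is CCTATAA, matching the top strand at positions 55–61; it acts as a reverse primer.
The 3' ends face each other across positions 18–61, giving a 44 bp product.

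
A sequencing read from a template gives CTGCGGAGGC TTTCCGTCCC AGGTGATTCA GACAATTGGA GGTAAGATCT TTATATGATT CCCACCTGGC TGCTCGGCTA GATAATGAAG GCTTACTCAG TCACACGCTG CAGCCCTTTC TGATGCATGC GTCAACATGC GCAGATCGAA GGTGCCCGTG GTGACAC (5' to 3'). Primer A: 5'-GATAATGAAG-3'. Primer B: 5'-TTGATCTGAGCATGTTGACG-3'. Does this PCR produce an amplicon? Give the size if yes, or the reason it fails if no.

No product — primer B has no binding site in the template.

Primer B (TTGATCTGAGCATGTTGACG) does not match the top strand, and its reverse complement CGTCAACATGCTCAGATCAA does not match either.
With no annealing site for primer B, no amplification occurs.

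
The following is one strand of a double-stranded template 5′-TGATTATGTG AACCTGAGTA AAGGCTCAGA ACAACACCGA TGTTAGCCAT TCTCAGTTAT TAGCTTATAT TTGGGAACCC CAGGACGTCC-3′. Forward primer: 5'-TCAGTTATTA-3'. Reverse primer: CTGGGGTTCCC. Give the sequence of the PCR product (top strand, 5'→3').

5'-TCAGTTATTAGCTTATATTTGGGAACCCCAG-3'

Scanning the template, TCAGTTATTA occurs at positions 53–62; this primer anneals to the bottom strand there with its 3' end pointing downstream.
Taking the reverse complement of CTGGGGTTCCC gives GGGAACCCCAG, found at positions 73–83 on the template; the primer anneals here to the top strand with its 3' end pointing upstream.
The product is the template from position 53 through 83 (31 bp).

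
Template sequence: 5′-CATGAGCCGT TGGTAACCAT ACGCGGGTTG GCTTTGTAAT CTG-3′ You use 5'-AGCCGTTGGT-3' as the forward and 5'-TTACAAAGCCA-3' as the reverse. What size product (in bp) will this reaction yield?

Forward primer AGCCGTTGGT is found on the top strand at positions 5–14.
Taking the reverse complement of TTACAAAGCCA gives TGGCTTTGTAA, found at positions 29–39 on the template; the primer anneals here to the top strand with its 3' end pointing upstream.
Amplicon spans positions 5–39: 35 bp.

35 bp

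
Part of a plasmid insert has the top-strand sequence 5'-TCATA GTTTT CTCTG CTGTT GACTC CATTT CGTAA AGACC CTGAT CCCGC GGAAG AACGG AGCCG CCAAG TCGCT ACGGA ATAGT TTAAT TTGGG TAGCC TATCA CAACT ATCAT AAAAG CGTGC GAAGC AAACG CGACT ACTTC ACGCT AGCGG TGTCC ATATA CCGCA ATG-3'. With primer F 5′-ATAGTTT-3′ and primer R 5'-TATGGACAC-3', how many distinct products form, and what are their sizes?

Two products: 161 bp, 83 bp

The forward primer ATAGTTT matches the top strand at positions 3–9, 81–87.
The reverse primer's reverse complement is GTGTCCATA, matching at positions 155–163.
Each forward site pairs with the reverse site to give a product ending at position 163: sizes 161, 83 bp.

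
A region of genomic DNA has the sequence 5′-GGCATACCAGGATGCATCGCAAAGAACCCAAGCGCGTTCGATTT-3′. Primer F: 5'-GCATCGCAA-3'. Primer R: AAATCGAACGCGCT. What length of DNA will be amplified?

31 bp

The forward primer matches the template at positions 14–22.
Reverse complement of the reverse primer: AGCGCGTTCGATTT. This occurs on the top strand at positions 31–44.
Amplicon spans positions 14–44: 31 bp.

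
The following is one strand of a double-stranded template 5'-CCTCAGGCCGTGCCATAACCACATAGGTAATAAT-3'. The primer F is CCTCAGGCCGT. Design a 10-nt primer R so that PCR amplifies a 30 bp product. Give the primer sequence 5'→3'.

5'-TTACCTATGT-3'

The forward primer binds at positions 1–11, so a 30 bp product ends at position 1 + 30 − 1 = 30.
The reverse primer anneals to the top strand over positions 21–30, i.e. to ACATAGGTAA.
Its sequence written 5'→3' is the reverse complement: TTACCTATGT.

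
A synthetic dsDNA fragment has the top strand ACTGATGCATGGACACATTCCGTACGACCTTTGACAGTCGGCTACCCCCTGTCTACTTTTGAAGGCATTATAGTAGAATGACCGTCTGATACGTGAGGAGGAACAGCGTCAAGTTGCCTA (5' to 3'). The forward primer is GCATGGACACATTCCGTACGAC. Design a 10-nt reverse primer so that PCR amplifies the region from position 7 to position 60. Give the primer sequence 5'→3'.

5'-AAAAGTAGAC-3'

The product's 3' end on the top strand is position 60.
The reverse primer anneals to the top strand over positions 51–60, i.e. to GTCTACTTTT.
Its sequence written 5'→3' is the reverse complement: AAAAGTAGAC.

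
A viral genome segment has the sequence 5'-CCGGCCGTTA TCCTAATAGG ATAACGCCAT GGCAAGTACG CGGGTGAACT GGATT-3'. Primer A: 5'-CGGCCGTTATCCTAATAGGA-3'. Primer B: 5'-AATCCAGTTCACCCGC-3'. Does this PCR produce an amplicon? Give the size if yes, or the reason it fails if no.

Yes — a 54 bp product.

Primer A (CGGCCGTTATCCTAATAGGA) matches the top strand at positions 2–21; it acts as a forward primer.
Primer B's reverse complement is GCGGGTGAACTGGATT, matching the top strand at positions 40–55; it acts as a reverse primer.
The 3' ends face each other across positions 2–55, giving a 54 bp product.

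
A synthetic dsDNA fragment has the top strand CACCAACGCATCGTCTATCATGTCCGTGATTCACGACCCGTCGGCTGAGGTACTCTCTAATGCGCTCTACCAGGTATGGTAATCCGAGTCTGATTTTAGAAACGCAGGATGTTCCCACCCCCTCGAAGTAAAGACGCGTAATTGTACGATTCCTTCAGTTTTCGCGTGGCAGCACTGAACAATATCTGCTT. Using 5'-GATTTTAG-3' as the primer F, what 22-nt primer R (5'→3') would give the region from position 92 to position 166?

5'-CGCGAAAACTGAAGGAATCGTA-3'

The product's 3' end on the top strand is position 166.
The reverse primer anneals to the top strand over positions 145–166, i.e. to TACGATTCCTTCAGTTTTCGCG.
Its sequence written 5'→3' is the reverse complement: CGCGAAAACTGAAGGAATCGTA.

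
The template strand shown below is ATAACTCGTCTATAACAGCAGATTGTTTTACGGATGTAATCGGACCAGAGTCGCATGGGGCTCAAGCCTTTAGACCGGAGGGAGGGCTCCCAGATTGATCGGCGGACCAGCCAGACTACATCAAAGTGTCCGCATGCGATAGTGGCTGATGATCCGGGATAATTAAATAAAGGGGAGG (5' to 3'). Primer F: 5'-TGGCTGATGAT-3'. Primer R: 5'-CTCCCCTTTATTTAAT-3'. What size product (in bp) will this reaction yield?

35 bp

Forward primer TGGCTGATGAT is found on the top strand at positions 143–153.
Taking the reverse complement of CTCCCCTTTATTTAAT gives ATTAAATAAAGGGGAG, found at positions 162–177 on the template; the primer anneals here to the top strand with its 3' end pointing upstream.
Amplicon spans positions 143–177: 35 bp.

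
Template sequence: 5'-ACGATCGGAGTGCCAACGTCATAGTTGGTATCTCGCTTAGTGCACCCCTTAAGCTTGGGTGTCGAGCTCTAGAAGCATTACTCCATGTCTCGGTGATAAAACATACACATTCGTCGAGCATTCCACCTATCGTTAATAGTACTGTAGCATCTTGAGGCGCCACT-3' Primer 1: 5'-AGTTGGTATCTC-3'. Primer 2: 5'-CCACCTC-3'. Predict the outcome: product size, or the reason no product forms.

Primer 2 (CCACCTC) does not match the top strand, and its reverse complement GAGGTGG does not match either.
With no annealing site for primer 2, no amplification occurs.

No product — primer 2 has no binding site in the template.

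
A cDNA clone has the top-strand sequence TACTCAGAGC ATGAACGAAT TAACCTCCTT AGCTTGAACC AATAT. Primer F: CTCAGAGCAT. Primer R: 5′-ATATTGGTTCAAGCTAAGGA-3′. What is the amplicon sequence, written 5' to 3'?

5'-CTCAGAGCATGAACGAATTAACCTCCTTAGCTTGAACCAATAT-3'

The forward primer matches the template at positions 3–12.
Reverse complement of the reverse primer: TCCTTAGCTTGAACCAATAT. This occurs on the top strand at positions 26–45.
The product is the template from position 3 through 45 (43 bp).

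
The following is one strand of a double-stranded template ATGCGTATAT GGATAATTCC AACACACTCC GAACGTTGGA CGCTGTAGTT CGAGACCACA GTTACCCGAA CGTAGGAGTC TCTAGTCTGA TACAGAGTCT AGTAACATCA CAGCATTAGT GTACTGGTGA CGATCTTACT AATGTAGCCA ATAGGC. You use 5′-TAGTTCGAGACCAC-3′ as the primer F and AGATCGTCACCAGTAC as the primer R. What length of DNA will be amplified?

91 bp

Scanning the template, TAGTTCGAGACCAC occurs at positions 46–59; this primer anneals to the bottom strand there with its 3' end pointing downstream.
Taking the reverse complement of AGATCGTCACCAGTAC gives GTACTGGTGACGATCT, found at positions 121–136 on the template; the primer anneals here to the top strand with its 3' end pointing upstream.
Amplicon spans positions 46–136: 91 bp.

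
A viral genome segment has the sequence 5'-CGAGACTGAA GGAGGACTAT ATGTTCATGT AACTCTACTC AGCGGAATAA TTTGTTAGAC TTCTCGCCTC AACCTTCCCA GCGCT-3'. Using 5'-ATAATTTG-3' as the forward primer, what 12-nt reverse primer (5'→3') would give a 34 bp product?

The forward primer binds at positions 47–54, so a 34 bp product ends at position 47 + 34 − 1 = 80.
The reverse primer anneals to the top strand over positions 69–80, i.e. to TCAACCTTCCCA.
Its sequence written 5'→3' is the reverse complement: TGGGAAGGTTGA.

5'-TGGGAAGGTTGA-3'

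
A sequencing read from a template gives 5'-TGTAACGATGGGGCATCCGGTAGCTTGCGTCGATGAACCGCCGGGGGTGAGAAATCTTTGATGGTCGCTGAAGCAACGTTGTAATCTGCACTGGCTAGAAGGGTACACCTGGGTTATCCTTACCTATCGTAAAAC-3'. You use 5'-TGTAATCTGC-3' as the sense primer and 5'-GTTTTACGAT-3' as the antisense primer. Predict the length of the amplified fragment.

56 bp

Scanning the template, TGTAATCTGC occurs at positions 80–89; this primer anneals to the bottom strand there with its 3' end pointing downstream.
The reverse primer's reverse complement is ATCGTAAAAC, which matches the template at positions 126–135.
Product length = (reverse-primer end) − (forward-primer start) + 1 = 135 − 80 + 1 = 56 bp.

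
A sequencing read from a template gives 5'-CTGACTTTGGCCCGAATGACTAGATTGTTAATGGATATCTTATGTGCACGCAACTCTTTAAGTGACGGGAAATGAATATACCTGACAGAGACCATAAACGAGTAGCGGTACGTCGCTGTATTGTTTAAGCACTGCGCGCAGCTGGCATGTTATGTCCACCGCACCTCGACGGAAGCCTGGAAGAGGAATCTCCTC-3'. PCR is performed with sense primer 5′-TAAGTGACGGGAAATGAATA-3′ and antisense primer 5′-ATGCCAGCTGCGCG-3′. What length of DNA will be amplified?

Scanning the template, TAAGTGACGGGAAATGAATA occurs at positions 59–78; this primer anneals to the bottom strand there with its 3' end pointing downstream.
Taking the reverse complement of ATGCCAGCTGCGCG gives CGCGCAGCTGGCAT, found at positions 135–148 on the template; the primer anneals here to the top strand with its 3' end pointing upstream.
Product length = (reverse-primer end) − (forward-primer start) + 1 = 148 − 59 + 1 = 90 bp.

90 bp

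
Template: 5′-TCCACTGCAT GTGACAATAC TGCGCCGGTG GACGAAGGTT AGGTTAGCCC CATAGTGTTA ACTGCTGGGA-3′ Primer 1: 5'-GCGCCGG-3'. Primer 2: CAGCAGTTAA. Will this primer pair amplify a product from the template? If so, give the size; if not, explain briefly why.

Primer 1 (GCGCCGG) matches the top strand at positions 22–28; it acts as a forward primer.
Primer 2's reverse complement is TTAACTGCTG, matching the top strand at positions 58–67; it acts as a reverse primer.
The 3' ends face each other across positions 22–67, giving a 46 bp product.

Yes — a 46 bp product.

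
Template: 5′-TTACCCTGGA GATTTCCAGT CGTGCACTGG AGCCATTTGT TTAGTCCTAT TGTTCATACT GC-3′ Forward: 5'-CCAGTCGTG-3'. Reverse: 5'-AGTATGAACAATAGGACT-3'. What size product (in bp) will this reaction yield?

The forward primer matches the template at positions 16–24.
Reverse complement of the reverse primer: AGTCCTATTGTTCATACT. This occurs on the top strand at positions 43–60.
Product length = (reverse-primer end) − (forward-primer start) + 1 = 60 − 16 + 1 = 45 bp.

45 bp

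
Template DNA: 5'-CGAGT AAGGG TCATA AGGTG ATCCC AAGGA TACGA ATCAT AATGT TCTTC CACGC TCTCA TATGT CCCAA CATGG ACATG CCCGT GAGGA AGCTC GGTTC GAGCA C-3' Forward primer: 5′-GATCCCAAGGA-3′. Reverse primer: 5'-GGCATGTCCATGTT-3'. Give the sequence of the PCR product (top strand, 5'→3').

The forward primer matches the template at positions 20–30.
Taking the reverse complement of GGCATGTCCATGTT gives AACATGGACATGCC, found at positions 69–82 on the template; the primer anneals here to the top strand with its 3' end pointing upstream.
The product is the template from position 20 through 82 (63 bp).

5'-GATCCCAAGGATACGAATCATAATGTTCTTCCACGCTCTCATATGTCCCAACATGGACATGCC-3'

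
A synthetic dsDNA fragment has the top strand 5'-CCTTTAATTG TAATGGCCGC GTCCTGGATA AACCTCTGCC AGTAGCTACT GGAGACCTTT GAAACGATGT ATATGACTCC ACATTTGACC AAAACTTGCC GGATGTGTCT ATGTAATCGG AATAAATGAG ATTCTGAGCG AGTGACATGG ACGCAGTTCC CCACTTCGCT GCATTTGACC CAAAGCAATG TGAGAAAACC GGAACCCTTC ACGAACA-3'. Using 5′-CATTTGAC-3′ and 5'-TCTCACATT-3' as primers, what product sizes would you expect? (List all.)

The forward primer CATTTGAC matches the top strand at positions 82–89, 172–179.
The reverse primer's reverse complement is AATGTGAGA, matching at positions 187–195.
Each forward site pairs with the reverse site to give a product ending at position 195: sizes 114, 24 bp.

114 bp, 24 bp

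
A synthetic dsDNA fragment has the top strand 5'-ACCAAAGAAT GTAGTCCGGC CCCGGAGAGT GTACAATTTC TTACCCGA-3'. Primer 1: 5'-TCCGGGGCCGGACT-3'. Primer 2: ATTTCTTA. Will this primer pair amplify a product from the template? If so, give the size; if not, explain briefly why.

Primer 1 (TCCGGGGCCGGACT) has reverse complement AGTCCGGCCCCGGA, which matches the top strand at positions 13–26; primer 1 anneals to the top strand there with its 3' end pointing upstream toward position 13.
Primer 2 (ATTTCTTA) matches the top strand directly at positions 36–43; it anneals to the bottom strand with its 3' end pointing downstream toward position 43.
The 3' ends diverge (primer 1 extends toward position 1, primer 2 toward position 48), so the primers never converge on a shared product.

No product — the primers' 3' ends point away from each other.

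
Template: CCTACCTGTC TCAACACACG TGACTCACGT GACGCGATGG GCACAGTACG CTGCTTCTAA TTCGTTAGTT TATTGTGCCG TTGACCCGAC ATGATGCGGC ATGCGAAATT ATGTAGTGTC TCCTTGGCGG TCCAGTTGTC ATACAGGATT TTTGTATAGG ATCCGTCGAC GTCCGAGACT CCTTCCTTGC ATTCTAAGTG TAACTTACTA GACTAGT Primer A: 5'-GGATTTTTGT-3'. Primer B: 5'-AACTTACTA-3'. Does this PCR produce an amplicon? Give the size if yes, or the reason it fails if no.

No product — both primers anneal to the same strand and extend in the same direction.

Primer A (GGATTTTTGT) matches the top strand at positions 146–155 (3' end points downstream).
Primer B (AACTTACTA) also matches the top strand directly, at positions 202–210 — its reverse complement TAGTAAGTT is not present.
Both primers anneal to the bottom strand with 3' ends pointing the same way, so neither can prime synthesis back toward the other.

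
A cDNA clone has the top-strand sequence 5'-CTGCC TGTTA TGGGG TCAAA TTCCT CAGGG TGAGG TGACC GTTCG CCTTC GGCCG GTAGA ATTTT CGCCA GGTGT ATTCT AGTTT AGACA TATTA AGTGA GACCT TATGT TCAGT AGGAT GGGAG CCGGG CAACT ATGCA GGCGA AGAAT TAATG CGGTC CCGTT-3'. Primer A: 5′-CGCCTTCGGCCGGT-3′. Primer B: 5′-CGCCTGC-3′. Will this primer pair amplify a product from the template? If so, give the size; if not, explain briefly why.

Yes — a 101 bp product.

Primer A (CGCCTTCGGCCGGT) matches the top strand at positions 44–57; it acts as a forward primer.
Primer B's reverse complement is GCAGGCG, matching the top strand at positions 138–144; it acts as a reverse primer.
The 3' ends face each other across positions 44–144, giving a 101 bp product.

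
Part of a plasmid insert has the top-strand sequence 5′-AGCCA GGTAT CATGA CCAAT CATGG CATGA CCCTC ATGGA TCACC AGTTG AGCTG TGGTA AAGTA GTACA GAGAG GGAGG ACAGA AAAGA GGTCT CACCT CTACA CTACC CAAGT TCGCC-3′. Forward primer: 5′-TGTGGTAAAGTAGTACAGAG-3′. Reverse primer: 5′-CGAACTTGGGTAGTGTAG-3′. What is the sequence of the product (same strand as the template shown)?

5'-TGTGGTAAAGTAGTACAGAGAGGGAGGACAGAAAAGAGGTCTCACCTCTACACTACCCAAGTTCG-3'

Forward primer TGTGGTAAAGTAGTACAGAG is found on the top strand at positions 54–73.
The reverse primer's reverse complement is CTACACTACCCAAGTTCG, which matches the template at positions 101–118.
The product is the template from position 54 through 118 (65 bp).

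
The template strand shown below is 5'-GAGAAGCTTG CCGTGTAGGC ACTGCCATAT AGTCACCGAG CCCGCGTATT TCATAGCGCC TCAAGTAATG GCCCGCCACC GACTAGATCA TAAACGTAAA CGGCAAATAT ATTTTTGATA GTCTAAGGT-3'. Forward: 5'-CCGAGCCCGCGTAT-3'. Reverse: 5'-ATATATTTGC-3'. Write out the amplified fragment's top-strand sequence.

Forward primer CCGAGCCCGCGTAT is found on the top strand at positions 36–49.
Taking the reverse complement of ATATATTTGC gives GCAAATATAT, found at positions 103–112 on the template; the primer anneals here to the top strand with its 3' end pointing upstream.
The product is the template from position 36 through 112 (77 bp).

5'-CCGAGCCCGCGTATTTCATAGCGCCTCAAGTAATGGCCCGCCACCGACTAGATCATAAACGTAAACGGCAAATATAT-3'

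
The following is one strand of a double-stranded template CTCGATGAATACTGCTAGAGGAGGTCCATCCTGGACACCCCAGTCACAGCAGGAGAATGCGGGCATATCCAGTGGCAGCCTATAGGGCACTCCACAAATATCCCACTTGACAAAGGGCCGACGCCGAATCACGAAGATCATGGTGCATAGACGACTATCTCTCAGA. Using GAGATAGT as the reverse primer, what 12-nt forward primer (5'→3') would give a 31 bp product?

The reverse primer's reverse complement ACTATCTC matches the template at positions 154–161, so the product ends at position 161.
A 31 bp product then starts at position 161 − 31 + 1 = 131.
The forward primer is identical to the top strand there: ACGAAGATCATG.

5'-ACGAAGATCATG-3'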